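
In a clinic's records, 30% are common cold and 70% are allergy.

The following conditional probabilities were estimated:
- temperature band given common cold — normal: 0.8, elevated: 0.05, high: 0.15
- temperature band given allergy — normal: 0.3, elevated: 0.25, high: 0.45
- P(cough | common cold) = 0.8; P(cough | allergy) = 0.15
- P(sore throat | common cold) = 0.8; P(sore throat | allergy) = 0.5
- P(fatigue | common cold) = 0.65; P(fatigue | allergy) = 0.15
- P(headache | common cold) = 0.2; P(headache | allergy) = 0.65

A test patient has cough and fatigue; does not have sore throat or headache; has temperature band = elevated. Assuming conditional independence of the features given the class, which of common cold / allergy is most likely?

common cold

common cold: 0.3 × 0.05 × 0.8 × (1−0.8) × 0.65 × (1−0.2) = 0.001248
allergy: 0.7 × 0.25 × 0.15 × (1−0.5) × 0.15 × (1−0.65) = 0.0006890625
Highest score → common cold.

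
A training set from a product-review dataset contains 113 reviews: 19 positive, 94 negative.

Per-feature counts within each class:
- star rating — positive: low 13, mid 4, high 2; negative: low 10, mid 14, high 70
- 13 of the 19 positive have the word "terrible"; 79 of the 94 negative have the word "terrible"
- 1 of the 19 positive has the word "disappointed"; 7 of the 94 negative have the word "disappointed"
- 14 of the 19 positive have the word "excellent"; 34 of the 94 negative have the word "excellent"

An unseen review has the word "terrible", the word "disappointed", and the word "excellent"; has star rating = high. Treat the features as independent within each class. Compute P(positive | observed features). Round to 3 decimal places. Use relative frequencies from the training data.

0.032

positive: (19/113) × (2/19) × (13/19) × (1/19) × (14/19) ≈ 0.000469637
negative: (94/113) × (70/94) × (79/94) × (7/94) × (34/94) ≈ 0.014023
P(positive | x) = 0.000469637 / 0.014492637 ≈ 0.032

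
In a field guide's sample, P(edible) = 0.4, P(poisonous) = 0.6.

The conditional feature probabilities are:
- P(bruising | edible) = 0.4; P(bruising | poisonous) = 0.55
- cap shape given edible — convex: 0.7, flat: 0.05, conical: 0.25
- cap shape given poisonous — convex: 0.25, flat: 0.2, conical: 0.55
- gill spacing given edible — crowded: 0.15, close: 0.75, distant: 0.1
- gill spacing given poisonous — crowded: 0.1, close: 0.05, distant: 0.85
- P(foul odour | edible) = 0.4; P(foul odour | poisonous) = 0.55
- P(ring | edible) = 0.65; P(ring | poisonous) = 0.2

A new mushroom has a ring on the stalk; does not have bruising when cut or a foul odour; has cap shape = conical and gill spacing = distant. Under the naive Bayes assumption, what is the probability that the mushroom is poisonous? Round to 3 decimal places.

edible: 0.4 × (1−0.4) × 0.25 × 0.1 × (1−0.4) × 0.65 = 0.00234
poisonous: 0.6 × (1−0.55) × 0.55 × 0.85 × (1−0.55) × 0.2 = 0.01136025
P(poisonous | x) = 0.01136025 / 0.01370025 ≈ 0.829

0.829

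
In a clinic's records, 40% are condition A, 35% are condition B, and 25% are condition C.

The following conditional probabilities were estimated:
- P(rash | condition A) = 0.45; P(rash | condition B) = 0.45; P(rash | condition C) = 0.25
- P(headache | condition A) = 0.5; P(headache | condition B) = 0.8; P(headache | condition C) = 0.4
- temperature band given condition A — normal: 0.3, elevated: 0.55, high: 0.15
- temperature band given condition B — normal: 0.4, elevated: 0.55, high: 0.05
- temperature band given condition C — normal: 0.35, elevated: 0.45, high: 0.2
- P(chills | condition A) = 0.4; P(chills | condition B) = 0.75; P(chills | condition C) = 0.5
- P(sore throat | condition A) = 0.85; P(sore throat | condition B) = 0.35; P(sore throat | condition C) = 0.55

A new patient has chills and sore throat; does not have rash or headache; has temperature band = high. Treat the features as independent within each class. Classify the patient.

condition C

condition A: 0.4 × (1−0.45) × (1−0.5) × 0.15 × 0.4 × 0.85 = 0.00561
condition B: 0.35 × (1−0.45) × (1−0.8) × 0.05 × 0.75 × 0.35 = 0.0005053125
condition C: 0.25 × (1−0.25) × (1−0.4) × 0.2 × 0.5 × 0.55 = 0.0061875
Highest score → condition C.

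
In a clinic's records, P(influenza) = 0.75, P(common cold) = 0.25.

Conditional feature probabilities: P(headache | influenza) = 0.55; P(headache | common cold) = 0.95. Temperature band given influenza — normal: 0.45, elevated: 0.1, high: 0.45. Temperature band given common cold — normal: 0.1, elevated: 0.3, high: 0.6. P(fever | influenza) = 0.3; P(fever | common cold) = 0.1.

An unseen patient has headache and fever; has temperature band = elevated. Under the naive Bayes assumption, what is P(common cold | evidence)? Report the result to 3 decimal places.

influenza: 0.75 × 0.55 × 0.1 × 0.3 = 0.012375
common cold: 0.25 × 0.95 × 0.3 × 0.1 = 0.007125
P(common cold | x) = 0.007125 / 0.0195 ≈ 0.365

0.365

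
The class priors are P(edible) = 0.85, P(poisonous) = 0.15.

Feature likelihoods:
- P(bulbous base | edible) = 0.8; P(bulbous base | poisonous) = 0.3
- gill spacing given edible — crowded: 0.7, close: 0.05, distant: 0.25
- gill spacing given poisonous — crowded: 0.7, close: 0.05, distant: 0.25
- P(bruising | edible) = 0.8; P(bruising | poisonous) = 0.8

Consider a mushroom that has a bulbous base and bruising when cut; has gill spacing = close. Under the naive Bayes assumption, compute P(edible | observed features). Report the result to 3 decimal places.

edible: 0.85 × 0.8 × 0.05 × 0.8 = 0.0272
poisonous: 0.15 × 0.3 × 0.05 × 0.8 = 0.0018
P(edible | x) = 0.0272 / 0.029 ≈ 0.938

0.938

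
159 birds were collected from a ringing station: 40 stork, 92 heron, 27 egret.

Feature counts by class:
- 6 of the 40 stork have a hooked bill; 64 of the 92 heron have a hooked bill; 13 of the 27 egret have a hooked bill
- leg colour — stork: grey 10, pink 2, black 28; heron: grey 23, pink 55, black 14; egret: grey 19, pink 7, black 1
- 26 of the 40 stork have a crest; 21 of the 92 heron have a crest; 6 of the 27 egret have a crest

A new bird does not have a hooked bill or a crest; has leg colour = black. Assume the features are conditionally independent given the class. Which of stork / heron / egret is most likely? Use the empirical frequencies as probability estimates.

stork

stork: (40/159) × (34/40) × (28/40) × (14/40) ≈ 0.0523899
heron: (92/159) × (28/92) × (14/92) × (71/92) ≈ 0.020681
egret: (27/159) × (14/27) × (1/27) × (21/27) ≈ 0.00253643
Highest score → stork.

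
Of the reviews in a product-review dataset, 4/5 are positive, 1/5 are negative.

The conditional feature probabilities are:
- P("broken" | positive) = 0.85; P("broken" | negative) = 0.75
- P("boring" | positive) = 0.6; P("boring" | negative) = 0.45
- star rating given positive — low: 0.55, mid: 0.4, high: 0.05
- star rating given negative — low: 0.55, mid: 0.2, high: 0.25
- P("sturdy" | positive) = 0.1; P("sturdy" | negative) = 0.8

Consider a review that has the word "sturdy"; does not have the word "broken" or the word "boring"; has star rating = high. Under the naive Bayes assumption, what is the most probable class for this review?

positive: 0.8 × (1−0.85) × (1−0.6) × 0.05 × 0.1 = 0.00024
negative: 0.2 × (1−0.75) × (1−0.45) × 0.25 × 0.8 = 0.0055
Highest score → negative.

negative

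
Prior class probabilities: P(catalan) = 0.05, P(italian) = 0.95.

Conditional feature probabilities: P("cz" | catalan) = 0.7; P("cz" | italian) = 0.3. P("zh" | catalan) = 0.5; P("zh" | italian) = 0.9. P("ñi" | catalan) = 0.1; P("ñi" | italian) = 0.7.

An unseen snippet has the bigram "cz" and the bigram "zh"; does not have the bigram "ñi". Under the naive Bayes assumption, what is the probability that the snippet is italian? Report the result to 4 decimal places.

0.8301

catalan: 0.05 × 0.7 × 0.5 × (1−0.1) = 0.01575
italian: 0.95 × 0.3 × 0.9 × (1−0.7) = 0.07695
P(italian | x) = 0.07695 / 0.0927 ≈ 0.8301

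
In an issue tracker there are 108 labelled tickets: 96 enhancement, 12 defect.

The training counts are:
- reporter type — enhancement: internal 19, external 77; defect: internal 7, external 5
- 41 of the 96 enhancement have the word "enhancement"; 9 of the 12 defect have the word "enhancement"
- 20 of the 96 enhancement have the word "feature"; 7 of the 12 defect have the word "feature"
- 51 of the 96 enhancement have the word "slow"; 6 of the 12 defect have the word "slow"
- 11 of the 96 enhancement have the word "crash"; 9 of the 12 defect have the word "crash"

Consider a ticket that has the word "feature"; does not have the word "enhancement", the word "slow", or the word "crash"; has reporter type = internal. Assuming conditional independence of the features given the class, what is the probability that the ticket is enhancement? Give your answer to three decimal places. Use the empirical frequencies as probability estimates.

0.881

enhancement: (96/108) × (19/96) × (55/96) × (20/96) × (45/96) × (85/96) ≈ 0.00871503
defect: (12/108) × (7/12) × (3/12) × (7/12) × (6/12) × (3/12) ≈ 0.00118152
P(enhancement | x) = 0.00871503 / 0.00989655 ≈ 0.881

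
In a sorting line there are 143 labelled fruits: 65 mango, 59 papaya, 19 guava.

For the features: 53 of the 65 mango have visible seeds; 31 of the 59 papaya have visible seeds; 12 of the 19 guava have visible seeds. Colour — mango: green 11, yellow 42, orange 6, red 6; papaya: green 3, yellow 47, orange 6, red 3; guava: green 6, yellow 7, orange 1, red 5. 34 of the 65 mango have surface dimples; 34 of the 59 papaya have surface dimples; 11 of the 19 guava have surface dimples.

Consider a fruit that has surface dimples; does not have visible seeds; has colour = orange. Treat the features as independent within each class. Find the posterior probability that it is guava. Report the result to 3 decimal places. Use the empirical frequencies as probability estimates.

0.088

mango: (65/143) × (12/65) × (6/65) × (34/65) ≈ 0.00405181
papaya: (59/143) × (28/59) × (6/59) × (34/59) ≈ 0.0114749
guava: (19/143) × (7/19) × (1/19) × (11/19) ≈ 0.00149158
P(guava | x) = 0.00149158 / 0.01701829 ≈ 0.088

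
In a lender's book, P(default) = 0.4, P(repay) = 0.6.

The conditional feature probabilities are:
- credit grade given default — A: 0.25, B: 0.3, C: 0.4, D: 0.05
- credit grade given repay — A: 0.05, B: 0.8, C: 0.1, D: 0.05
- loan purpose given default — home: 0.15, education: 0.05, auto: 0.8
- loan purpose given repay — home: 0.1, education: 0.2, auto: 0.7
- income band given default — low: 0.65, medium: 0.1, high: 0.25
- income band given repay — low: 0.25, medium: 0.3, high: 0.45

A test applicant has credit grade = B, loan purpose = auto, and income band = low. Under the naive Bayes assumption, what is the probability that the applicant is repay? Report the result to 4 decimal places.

0.5738

default: 0.4 × 0.3 × 0.8 × 0.65 = 0.0624
repay: 0.6 × 0.8 × 0.7 × 0.25 = 0.084
P(repay | x) = 0.084 / 0.1464 ≈ 0.5738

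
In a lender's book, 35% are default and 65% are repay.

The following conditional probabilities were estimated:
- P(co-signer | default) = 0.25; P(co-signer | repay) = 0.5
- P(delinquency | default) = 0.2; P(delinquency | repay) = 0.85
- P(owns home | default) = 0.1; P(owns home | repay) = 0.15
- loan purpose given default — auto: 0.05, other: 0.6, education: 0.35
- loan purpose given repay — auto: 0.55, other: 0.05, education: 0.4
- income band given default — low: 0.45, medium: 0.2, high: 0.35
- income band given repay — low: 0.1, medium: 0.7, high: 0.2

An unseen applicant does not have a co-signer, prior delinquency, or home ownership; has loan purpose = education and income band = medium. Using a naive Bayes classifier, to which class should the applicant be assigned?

default: 0.35 × (1−0.25) × (1−0.2) × (1−0.1) × 0.35 × 0.2 = 0.01323
repay: 0.65 × (1−0.5) × (1−0.85) × (1−0.15) × 0.4 × 0.7 = 0.0116025
Highest score → default.

default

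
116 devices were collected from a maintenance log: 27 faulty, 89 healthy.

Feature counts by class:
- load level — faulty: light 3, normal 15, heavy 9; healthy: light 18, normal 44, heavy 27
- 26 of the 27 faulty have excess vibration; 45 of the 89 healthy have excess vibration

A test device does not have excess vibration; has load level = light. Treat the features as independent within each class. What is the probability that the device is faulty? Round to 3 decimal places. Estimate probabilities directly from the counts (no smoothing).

faulty: (27/116) × (3/27) × (1/27) ≈ 0.000957854
healthy: (89/116) × (18/89) × (44/89) ≈ 0.0767145
P(faulty | x) = 0.000957854 / 0.077672354 ≈ 0.012

0.012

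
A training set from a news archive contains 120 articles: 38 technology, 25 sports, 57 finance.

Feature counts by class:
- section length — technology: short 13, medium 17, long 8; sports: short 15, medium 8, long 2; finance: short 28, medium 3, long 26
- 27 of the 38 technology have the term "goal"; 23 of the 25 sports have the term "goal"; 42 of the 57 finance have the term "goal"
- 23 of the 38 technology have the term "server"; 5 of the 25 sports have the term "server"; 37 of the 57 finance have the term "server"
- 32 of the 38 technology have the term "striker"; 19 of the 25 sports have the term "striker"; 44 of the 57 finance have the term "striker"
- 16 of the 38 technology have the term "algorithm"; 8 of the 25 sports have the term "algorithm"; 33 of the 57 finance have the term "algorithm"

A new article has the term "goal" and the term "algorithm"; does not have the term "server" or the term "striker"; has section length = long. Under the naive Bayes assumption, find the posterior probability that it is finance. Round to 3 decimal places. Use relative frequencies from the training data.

technology: (38/120) × (8/38) × (27/38) × (15/38) × (6/38) × (16/38) ≈ 0.00124308
sports: (25/120) × (2/25) × (23/25) × (20/25) × (6/25) × (8/25) = 0.00094208
finance: (57/120) × (26/57) × (42/57) × (20/57) × (13/57) × (33/57) ≈ 0.00739655
P(finance | x) = 0.00739655 / 0.00958171 ≈ 0.772

0.772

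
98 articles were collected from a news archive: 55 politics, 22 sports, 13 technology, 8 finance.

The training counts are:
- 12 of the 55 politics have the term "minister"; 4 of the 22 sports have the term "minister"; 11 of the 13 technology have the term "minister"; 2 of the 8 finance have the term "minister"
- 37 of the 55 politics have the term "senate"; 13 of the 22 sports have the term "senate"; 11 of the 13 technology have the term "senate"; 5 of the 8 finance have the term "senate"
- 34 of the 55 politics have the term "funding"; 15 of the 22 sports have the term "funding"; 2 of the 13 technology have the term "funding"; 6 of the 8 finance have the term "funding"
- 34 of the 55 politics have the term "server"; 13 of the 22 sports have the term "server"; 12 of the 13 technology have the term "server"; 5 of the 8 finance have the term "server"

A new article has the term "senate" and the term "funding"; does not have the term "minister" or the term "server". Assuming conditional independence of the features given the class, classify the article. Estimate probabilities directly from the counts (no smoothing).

politics: (55/98) × (43/55) × (37/55) × (34/55) × (21/55) ≈ 0.0696714
sports: (22/98) × (18/22) × (13/22) × (15/22) × (9/22) ≈ 0.030273
technology: (13/98) × (2/13) × (11/13) × (2/13) × (1/13) ≈ 0.00020436
finance: (8/98) × (6/8) × (5/8) × (6/8) × (3/8) ≈ 0.0107621
Highest score → politics.

politics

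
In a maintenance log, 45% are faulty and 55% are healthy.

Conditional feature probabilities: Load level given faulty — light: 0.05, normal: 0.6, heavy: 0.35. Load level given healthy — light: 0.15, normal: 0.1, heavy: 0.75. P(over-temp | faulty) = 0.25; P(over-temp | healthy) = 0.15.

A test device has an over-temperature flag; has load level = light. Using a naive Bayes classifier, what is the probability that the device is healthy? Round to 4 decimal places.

faulty: 0.45 × 0.05 × 0.25 = 0.005625
healthy: 0.55 × 0.15 × 0.15 = 0.012375
P(healthy | x) = 0.012375 / 0.018 ≈ 0.6875

0.6875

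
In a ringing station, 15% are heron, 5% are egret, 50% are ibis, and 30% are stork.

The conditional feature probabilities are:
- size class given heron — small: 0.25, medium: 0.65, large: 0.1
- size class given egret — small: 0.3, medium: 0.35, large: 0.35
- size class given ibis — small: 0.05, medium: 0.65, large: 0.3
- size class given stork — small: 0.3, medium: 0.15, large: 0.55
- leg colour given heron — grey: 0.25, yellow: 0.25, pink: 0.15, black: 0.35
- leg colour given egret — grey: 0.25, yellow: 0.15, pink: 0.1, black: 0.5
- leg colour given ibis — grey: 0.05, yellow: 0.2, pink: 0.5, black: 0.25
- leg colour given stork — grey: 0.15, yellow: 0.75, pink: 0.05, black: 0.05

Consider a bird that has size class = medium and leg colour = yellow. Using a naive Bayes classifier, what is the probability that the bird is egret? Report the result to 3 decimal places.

heron: 0.15 × 0.65 × 0.25 = 0.024375
egret: 0.05 × 0.35 × 0.15 = 0.002625
ibis: 0.5 × 0.65 × 0.2 = 0.065
stork: 0.3 × 0.15 × 0.75 = 0.03375
P(egret | x) = 0.002625 / 0.12575 ≈ 0.021

0.021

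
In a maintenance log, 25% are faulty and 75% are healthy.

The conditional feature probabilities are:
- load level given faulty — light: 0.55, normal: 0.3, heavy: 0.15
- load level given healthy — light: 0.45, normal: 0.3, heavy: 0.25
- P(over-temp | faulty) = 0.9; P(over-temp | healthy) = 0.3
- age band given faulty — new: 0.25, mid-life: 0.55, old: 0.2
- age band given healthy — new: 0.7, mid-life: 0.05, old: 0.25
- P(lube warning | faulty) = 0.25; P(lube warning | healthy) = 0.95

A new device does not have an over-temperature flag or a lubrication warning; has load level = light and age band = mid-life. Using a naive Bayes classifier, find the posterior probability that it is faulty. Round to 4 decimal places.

faulty: 0.25 × 0.55 × (1−0.9) × 0.55 × (1−0.25) = 0.005671875
healthy: 0.75 × 0.45 × (1−0.3) × 0.05 × (1−0.95) = 0.000590625
P(faulty | x) = 0.005671875 / 0.0062625 ≈ 0.9057

0.9057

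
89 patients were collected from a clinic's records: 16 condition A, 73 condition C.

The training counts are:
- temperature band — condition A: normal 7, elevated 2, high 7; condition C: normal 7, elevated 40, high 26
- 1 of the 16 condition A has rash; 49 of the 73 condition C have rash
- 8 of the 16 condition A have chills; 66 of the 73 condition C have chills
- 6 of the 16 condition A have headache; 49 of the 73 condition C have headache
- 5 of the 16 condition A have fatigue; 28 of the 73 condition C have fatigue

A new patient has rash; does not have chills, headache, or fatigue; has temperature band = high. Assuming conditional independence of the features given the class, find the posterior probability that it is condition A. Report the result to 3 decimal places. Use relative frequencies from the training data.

0.217

condition A: (16/89) × (7/16) × (1/16) × (8/16) × (10/16) × (11/16) ≈ 0.00105611
condition C: (73/89) × (26/73) × (49/73) × (7/73) × (24/73) × (45/73) ≈ 0.00381074
P(condition A | x) = 0.00105611 / 0.00486685 ≈ 0.217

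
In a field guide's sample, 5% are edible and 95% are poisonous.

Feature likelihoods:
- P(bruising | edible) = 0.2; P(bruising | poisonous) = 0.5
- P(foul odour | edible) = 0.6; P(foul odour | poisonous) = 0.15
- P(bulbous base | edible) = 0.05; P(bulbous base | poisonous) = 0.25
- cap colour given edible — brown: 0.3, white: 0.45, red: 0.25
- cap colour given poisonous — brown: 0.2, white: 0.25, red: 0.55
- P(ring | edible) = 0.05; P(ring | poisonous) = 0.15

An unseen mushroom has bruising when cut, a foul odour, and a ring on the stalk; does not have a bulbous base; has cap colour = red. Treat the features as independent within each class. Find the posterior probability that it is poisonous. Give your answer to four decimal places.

edible: 0.05 × 0.2 × 0.6 × (1−0.05) × 0.25 × 0.05 = 0.00007125
poisonous: 0.95 × 0.5 × 0.15 × (1−0.25) × 0.55 × 0.15 = 0.00440859375
P(poisonous | x) = 0.00440859375 / 0.00447984375 ≈ 0.9841

0.9841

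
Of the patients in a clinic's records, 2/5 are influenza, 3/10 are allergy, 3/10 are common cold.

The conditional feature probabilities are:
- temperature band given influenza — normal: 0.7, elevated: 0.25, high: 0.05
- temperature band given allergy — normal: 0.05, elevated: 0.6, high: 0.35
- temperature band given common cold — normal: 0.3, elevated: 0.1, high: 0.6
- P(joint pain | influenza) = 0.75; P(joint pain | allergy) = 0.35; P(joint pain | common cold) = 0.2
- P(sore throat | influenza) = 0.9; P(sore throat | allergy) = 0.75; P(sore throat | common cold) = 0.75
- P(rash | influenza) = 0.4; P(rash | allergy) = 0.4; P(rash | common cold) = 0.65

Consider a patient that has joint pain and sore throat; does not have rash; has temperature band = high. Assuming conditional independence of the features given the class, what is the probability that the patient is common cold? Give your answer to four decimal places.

0.2772

influenza: 0.4 × 0.05 × 0.75 × 0.9 × (1−0.4) = 0.0081
allergy: 0.3 × 0.35 × 0.35 × 0.75 × (1−0.4) = 0.0165375
common cold: 0.3 × 0.6 × 0.2 × 0.75 × (1−0.65) = 0.00945
P(common cold | x) = 0.00945 / 0.0340875 ≈ 0.2772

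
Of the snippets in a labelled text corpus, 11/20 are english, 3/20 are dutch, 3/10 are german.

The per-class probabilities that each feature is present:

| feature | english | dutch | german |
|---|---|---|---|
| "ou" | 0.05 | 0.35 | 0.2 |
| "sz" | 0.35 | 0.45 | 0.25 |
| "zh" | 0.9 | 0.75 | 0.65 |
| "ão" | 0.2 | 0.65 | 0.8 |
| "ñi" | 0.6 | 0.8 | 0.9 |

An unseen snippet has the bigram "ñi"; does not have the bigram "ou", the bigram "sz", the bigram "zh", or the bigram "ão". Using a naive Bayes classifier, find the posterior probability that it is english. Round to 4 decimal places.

english: 0.55 × (1−0.05) × (1−0.35) × (1−0.9) × (1−0.2) × 0.6 = 0.016302
dutch: 0.15 × (1−0.35) × (1−0.45) × (1−0.75) × (1−0.65) × 0.8 = 0.00375375
german: 0.3 × (1−0.2) × (1−0.25) × (1−0.65) × (1−0.8) × 0.9 = 0.01134
P(english | x) = 0.016302 / 0.03139575 ≈ 0.5192

0.5192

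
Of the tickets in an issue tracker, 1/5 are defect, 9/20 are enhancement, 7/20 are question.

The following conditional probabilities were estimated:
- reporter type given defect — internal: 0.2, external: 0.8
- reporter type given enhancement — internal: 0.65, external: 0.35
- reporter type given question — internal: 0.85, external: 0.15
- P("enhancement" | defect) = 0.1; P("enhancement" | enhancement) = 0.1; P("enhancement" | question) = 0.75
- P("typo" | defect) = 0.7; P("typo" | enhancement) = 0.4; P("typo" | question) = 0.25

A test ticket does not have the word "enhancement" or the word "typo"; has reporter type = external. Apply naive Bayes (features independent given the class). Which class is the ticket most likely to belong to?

enhancement

defect: 0.2 × 0.8 × (1−0.1) × (1−0.7) = 0.0432
enhancement: 0.45 × 0.35 × (1−0.1) × (1−0.4) = 0.08505
question: 0.35 × 0.15 × (1−0.75) × (1−0.25) = 0.00984375
Highest score → enhancement.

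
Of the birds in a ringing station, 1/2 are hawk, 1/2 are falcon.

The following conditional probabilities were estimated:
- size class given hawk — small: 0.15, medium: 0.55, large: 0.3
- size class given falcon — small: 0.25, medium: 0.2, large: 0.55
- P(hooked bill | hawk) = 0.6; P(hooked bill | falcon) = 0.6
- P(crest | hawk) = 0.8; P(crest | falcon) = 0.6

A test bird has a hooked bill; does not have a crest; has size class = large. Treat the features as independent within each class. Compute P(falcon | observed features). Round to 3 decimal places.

0.786

hawk: 0.5 × 0.3 × 0.6 × (1−0.8) = 0.018
falcon: 0.5 × 0.55 × 0.6 × (1−0.6) = 0.066
P(falcon | x) = 0.066 / 0.084 ≈ 0.786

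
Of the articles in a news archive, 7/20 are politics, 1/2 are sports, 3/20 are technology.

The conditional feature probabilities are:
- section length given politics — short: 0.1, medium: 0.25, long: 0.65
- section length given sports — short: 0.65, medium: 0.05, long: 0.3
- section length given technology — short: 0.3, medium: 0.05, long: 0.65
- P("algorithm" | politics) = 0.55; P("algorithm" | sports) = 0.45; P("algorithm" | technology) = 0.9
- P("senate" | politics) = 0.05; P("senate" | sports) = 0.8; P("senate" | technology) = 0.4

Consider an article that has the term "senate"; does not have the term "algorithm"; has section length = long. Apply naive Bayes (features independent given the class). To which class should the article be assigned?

politics: 0.35 × 0.65 × (1−0.55) × 0.05 = 0.00511875
sports: 0.5 × 0.3 × (1−0.45) × 0.8 = 0.066
technology: 0.15 × 0.65 × (1−0.9) × 0.4 = 0.0039
Highest score → sports.

sports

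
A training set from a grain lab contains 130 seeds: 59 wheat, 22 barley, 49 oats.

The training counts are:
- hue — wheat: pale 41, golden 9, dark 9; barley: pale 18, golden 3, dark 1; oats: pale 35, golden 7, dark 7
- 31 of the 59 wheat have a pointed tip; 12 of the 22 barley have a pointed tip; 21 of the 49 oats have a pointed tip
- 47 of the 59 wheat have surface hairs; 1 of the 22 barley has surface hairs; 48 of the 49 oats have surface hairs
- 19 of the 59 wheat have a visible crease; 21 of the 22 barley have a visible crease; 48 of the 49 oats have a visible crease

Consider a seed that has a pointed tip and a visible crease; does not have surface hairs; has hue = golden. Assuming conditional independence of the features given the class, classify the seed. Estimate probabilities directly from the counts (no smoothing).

wheat: (59/130) × (9/59) × (31/59) × (12/59) × (19/59) ≈ 0.00238254
barley: (22/130) × (3/22) × (12/22) × (21/22) × (21/22) ≈ 0.0114691
oats: (49/130) × (7/49) × (21/49) × (1/49) × (48/49) ≈ 0.000461346
Highest score → barley.

barley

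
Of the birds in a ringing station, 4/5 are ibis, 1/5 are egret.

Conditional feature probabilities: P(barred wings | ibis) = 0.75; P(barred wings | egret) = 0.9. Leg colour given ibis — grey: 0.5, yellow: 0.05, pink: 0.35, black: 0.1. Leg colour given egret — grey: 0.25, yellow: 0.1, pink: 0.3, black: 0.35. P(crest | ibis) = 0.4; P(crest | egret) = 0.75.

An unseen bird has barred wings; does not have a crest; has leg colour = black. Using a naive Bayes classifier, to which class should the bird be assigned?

ibis

ibis: 0.8 × 0.75 × 0.1 × (1−0.4) = 0.036
egret: 0.2 × 0.9 × 0.35 × (1−0.75) = 0.01575
Highest score → ibis.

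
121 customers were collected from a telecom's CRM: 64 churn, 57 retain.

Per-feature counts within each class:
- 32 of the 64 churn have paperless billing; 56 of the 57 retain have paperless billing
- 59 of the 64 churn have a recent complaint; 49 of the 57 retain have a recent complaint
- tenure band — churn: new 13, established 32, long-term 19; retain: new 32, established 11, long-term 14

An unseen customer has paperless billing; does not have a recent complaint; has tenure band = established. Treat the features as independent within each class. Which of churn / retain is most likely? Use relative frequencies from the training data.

retain

churn: (64/121) × (32/64) × (5/64) × (32/64) ≈ 0.0103306
retain: (57/121) × (56/57) × (8/57) × (11/57) ≈ 0.0125353
Highest score → retain.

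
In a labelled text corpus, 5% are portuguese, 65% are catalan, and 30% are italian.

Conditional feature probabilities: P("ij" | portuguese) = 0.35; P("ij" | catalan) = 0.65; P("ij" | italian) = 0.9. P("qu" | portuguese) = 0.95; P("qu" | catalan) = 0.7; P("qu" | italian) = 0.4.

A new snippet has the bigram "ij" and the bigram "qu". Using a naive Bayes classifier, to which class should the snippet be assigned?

catalan

portuguese: 0.05 × 0.35 × 0.95 = 0.016625
catalan: 0.65 × 0.65 × 0.7 = 0.29575
italian: 0.3 × 0.9 × 0.4 = 0.108
Highest score → catalan.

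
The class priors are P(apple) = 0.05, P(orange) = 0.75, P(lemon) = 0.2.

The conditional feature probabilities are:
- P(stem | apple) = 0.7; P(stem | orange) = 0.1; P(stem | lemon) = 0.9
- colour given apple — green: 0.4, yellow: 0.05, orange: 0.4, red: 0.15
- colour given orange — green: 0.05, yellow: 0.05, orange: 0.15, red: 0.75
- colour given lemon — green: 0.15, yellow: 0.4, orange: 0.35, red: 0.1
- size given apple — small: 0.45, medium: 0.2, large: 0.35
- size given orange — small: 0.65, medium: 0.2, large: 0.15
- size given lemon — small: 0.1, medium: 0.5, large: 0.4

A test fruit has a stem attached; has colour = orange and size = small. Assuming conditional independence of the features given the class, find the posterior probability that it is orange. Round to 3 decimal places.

apple: 0.05 × 0.7 × 0.4 × 0.45 = 0.0063
orange: 0.75 × 0.1 × 0.15 × 0.65 = 0.0073125
lemon: 0.2 × 0.9 × 0.35 × 0.1 = 0.0063
P(orange | x) = 0.0073125 / 0.0199125 ≈ 0.367

0.367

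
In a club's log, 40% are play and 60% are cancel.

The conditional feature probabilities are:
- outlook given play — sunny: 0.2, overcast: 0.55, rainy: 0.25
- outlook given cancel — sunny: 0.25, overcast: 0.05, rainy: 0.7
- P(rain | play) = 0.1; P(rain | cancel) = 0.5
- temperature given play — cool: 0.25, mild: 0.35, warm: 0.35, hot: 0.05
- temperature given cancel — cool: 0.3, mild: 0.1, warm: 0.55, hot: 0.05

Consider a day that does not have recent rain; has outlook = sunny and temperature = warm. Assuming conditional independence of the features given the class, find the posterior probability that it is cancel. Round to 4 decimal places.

play: 0.4 × 0.2 × (1−0.1) × 0.35 = 0.0252
cancel: 0.6 × 0.25 × (1−0.5) × 0.55 = 0.04125
P(cancel | x) = 0.04125 / 0.06645 ≈ 0.6208

0.6208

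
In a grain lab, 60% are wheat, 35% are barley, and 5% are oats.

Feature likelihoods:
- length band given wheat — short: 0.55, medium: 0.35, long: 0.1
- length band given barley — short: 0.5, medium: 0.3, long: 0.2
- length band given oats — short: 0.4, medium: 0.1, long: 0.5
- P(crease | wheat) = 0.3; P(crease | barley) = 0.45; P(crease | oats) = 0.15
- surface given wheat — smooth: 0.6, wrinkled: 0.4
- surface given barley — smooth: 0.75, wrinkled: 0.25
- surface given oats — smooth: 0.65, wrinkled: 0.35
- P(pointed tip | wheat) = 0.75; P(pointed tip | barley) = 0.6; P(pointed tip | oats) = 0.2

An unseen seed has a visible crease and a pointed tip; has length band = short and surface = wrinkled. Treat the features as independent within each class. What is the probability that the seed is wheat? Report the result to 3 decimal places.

wheat: 0.6 × 0.55 × 0.3 × 0.4 × 0.75 = 0.0297
barley: 0.35 × 0.5 × 0.45 × 0.25 × 0.6 = 0.0118125
oats: 0.05 × 0.4 × 0.15 × 0.35 × 0.2 = 0.00021
P(wheat | x) = 0.0297 / 0.0417225 ≈ 0.712

0.712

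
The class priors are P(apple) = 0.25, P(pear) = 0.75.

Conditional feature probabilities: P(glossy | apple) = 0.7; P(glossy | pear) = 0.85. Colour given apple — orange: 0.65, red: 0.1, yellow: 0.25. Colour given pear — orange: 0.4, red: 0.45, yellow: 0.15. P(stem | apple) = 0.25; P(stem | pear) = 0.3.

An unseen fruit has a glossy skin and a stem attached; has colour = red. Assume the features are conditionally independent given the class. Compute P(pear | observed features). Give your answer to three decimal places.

apple: 0.25 × 0.7 × 0.1 × 0.25 = 0.004375
pear: 0.75 × 0.85 × 0.45 × 0.3 = 0.0860625
P(pear | x) = 0.0860625 / 0.0904375 ≈ 0.952

0.952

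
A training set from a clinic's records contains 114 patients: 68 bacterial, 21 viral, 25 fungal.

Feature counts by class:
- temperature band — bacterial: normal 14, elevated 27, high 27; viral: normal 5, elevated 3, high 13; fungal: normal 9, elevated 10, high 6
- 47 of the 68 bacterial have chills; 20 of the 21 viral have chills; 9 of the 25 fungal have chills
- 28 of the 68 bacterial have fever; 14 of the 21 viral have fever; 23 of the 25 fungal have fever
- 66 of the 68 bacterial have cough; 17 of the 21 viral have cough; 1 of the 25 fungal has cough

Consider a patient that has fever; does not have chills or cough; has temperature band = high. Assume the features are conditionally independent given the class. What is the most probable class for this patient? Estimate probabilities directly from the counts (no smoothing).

fungal

bacterial: (68/114) × (27/68) × (21/68) × (28/68) × (2/68) ≈ 0.000885808
viral: (21/114) × (13/21) × (1/21) × (14/21) × (4/21) ≈ 0.000689555
fungal: (25/114) × (6/25) × (16/25) × (23/25) × (24/25) ≈ 0.0297499
Highest score → fungal.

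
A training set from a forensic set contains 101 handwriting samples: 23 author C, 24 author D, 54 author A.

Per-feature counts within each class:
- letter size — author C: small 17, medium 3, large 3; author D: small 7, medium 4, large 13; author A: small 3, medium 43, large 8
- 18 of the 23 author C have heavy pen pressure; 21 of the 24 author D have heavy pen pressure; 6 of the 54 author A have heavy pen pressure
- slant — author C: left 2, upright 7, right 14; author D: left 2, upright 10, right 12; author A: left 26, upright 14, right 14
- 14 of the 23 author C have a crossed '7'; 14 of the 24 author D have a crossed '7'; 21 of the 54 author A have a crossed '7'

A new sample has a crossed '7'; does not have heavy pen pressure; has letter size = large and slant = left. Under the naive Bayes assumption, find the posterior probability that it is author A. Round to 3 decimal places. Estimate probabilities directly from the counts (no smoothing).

0.921

author C: (23/101) × (3/23) × (5/23) × (2/23) × (14/23) ≈ 0.000341778
author D: (24/101) × (13/24) × (3/24) × (2/24) × (14/24) ≈ 0.000782109
author A: (54/101) × (8/54) × (48/54) × (26/54) × (21/54) ≈ 0.0131832
P(author A | x) = 0.0131832 / 0.014307087 ≈ 0.921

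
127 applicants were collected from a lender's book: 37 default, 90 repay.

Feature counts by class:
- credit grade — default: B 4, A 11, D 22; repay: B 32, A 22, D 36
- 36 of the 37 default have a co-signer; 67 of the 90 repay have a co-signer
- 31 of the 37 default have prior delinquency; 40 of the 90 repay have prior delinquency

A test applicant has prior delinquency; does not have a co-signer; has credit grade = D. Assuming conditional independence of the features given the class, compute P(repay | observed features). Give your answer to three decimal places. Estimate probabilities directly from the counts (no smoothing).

0.891

default: (37/127) × (22/37) × (1/37) × (31/37) ≈ 0.00392263
repay: (90/127) × (36/90) × (23/90) × (40/90) ≈ 0.032196
P(repay | x) = 0.032196 / 0.03611863 ≈ 0.891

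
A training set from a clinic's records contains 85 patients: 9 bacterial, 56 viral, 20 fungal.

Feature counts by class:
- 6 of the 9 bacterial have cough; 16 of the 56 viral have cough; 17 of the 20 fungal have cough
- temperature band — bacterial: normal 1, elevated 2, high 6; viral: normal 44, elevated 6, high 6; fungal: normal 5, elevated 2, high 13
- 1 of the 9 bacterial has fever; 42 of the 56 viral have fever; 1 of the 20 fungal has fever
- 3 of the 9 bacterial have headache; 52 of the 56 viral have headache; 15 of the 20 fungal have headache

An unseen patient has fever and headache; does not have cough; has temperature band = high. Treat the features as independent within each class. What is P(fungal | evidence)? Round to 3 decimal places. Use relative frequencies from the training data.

0.023

bacterial: (9/85) × (3/9) × (6/9) × (1/9) × (3/9) ≈ 0.00087146
viral: (56/85) × (40/56) × (6/56) × (42/56) × (52/56) ≈ 0.035114
fungal: (20/85) × (3/20) × (13/20) × (1/20) × (15/20) ≈ 0.000860294
P(fungal | x) = 0.000860294 / 0.036845754 ≈ 0.023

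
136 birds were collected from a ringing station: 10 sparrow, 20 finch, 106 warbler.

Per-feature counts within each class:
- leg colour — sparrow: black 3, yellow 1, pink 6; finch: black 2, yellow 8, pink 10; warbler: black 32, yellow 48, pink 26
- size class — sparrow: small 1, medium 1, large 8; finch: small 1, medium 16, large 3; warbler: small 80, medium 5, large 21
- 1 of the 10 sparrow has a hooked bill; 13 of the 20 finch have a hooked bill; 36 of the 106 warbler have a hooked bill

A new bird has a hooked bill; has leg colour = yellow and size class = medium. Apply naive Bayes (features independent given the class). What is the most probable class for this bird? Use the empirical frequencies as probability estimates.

sparrow: (10/136) × (1/10) × (1/10) × (1/10) ≈ 0.0000735294
finch: (20/136) × (8/20) × (16/20) × (13/20) ≈ 0.0305882
warbler: (106/136) × (48/106) × (5/106) × (36/106) ≈ 0.0056541
Highest score → finch.

finch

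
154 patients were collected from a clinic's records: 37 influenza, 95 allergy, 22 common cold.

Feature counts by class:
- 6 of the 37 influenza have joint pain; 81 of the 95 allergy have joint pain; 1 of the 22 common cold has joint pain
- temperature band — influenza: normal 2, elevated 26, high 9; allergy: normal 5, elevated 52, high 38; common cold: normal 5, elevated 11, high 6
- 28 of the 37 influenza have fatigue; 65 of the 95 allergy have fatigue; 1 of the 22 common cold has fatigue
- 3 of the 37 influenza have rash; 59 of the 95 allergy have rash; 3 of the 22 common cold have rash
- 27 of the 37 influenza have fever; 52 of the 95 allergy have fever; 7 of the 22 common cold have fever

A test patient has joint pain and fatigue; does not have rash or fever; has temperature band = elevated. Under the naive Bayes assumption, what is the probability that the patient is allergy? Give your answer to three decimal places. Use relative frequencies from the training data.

0.866

influenza: (37/154) × (6/37) × (26/37) × (28/37) × (34/37) × (10/37) ≈ 0.00514558
allergy: (95/154) × (81/95) × (52/95) × (65/95) × (36/95) × (43/95) ≈ 0.0337876
common cold: (22/154) × (1/22) × (11/22) × (1/22) × (19/22) × (15/22) ≈ 0.0000869013
P(allergy | x) = 0.0337876 / 0.0390200813 ≈ 0.866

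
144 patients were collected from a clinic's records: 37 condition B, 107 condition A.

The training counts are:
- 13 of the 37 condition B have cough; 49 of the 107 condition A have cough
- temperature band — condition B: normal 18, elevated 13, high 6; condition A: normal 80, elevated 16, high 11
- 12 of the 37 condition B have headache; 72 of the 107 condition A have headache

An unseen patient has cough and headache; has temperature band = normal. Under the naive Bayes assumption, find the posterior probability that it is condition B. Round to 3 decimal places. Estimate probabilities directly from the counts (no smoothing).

0.077

condition B: (37/144) × (13/37) × (18/37) × (12/37) ≈ 0.014244
condition A: (107/144) × (49/107) × (80/107) × (72/107) ≈ 0.171194
P(condition B | x) = 0.014244 / 0.185438 ≈ 0.077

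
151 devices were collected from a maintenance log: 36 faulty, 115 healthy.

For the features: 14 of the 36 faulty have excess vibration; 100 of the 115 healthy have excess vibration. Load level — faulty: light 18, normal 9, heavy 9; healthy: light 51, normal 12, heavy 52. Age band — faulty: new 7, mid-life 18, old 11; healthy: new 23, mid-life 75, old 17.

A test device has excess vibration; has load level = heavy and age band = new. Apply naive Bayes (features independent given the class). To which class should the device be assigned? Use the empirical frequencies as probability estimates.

faulty: (36/151) × (14/36) × (9/36) × (7/36) ≈ 0.00450699
healthy: (115/151) × (100/115) × (52/115) × (23/115) ≈ 0.0598906
Highest score → healthy.

healthy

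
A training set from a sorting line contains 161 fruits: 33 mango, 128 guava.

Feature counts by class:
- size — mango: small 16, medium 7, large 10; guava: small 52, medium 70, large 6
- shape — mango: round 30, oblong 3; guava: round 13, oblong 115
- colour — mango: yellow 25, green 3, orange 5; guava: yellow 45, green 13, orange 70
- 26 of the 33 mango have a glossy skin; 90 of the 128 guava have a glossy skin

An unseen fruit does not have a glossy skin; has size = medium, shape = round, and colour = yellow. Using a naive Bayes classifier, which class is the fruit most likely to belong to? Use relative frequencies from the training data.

mango

mango: (33/161) × (7/33) × (30/33) × (25/33) × (7/33) ≈ 0.0063517
guava: (128/161) × (70/128) × (13/128) × (45/128) × (38/128) ≈ 0.00460873
Highest score → mango.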